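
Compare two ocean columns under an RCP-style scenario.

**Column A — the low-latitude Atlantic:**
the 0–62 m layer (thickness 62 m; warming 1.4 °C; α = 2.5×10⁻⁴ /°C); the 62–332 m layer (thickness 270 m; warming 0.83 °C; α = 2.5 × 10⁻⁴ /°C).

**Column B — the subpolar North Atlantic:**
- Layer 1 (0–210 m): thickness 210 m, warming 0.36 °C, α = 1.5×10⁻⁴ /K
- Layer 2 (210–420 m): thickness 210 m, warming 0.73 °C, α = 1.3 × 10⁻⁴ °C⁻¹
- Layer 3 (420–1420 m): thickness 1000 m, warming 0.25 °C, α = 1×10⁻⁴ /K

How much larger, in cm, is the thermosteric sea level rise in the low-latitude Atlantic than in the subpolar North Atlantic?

Δh_A − Δh_B ≈ 2.15 cm

A Layer 1: 1.4 × 2.5×10⁻⁴ × 62 = 0.02170 m
A 62–332 m: 0.83 × 270 × 2.5×10⁻⁴ = 0.056025 m
A total: 0.077725 m
B Layer 1: 1.5×10⁻⁴ × 210 × 0.36 = 0.01134 m
B 210–420 m: 1.3×10⁻⁴ × 0.73 × 210 = 0.019929 m
B Layer 3: 1×10⁻⁴ × 1000 × 0.25 = 0.02500 m
B total: 0.056269 m
Difference: 0.077725 − 0.056269 = 0.021456 m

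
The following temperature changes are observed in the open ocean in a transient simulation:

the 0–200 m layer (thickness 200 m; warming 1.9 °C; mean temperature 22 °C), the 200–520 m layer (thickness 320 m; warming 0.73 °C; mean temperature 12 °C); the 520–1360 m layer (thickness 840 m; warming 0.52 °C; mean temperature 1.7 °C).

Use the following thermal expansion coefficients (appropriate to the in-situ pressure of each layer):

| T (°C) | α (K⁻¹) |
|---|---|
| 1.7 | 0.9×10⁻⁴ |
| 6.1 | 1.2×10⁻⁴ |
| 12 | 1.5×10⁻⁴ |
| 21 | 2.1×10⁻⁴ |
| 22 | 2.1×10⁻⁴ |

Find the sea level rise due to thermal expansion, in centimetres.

Δh ≈ 15.4 cm

Layer 1 at 22 °C → α = 2.1×10⁻⁴ K⁻¹
Layer 2 at 12 °C → α = 1.5×10⁻⁴ K⁻¹
Layer 3 at 1.7 °C → α = 0.9×10⁻⁴ K⁻¹
0–200 m: 200 × 2.1×10⁻⁴ × 1.9 = 0.07980 m
200–520 m: 0.73 × 320 × 1.5×10⁻⁴ = 0.03504 m
Layer 3: 0.9×10⁻⁴ × 840 × 0.52 = 0.039312 m
Δh = 0.07980 + 0.03504 + 0.039312 = 0.154152 m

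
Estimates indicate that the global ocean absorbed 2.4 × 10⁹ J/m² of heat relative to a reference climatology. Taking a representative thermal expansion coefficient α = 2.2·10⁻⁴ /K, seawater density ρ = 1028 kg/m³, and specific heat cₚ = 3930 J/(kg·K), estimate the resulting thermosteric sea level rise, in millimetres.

Δh = αQ/(ρcₚ) = 2.2×10⁻⁴ × 2.4×10⁹ / (1028 × 3930) ≈ 0.13069 m

about 131 mm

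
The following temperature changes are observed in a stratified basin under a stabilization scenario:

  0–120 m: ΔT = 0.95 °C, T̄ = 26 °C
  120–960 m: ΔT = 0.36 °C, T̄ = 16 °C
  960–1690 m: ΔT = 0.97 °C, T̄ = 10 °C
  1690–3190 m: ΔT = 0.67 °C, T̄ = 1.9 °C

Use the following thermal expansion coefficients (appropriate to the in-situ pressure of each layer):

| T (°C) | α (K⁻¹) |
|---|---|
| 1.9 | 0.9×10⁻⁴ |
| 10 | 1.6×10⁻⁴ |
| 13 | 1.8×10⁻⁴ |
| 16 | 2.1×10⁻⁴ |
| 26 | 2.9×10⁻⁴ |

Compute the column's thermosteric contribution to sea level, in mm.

Layer 1 at 26 °C → α = 2.9×10⁻⁴ K⁻¹
Layer 2 at 16 °C → α = 2.1×10⁻⁴ K⁻¹
Layer 3 at 10 °C → α = 1.6×10⁻⁴ K⁻¹
Layer 4 at 1.9 °C → α = 0.9×10⁻⁴ K⁻¹
0.95 × 120 × 2.9×10⁻⁴ = 0.03306 m
840 × 0.36 × 2.1×10⁻⁴ = 0.063504 m
1.6×10⁻⁴ × 730 × 0.97 = 0.113296 m
Layer 4: 0.9×10⁻⁴ × 0.67 × 1500 = 0.09045 m
Δh = 0.03306 + 0.063504 + 0.113296 + 0.09045 = 0.30031 m ≈ 300 mm

Δh ≈ 300 mm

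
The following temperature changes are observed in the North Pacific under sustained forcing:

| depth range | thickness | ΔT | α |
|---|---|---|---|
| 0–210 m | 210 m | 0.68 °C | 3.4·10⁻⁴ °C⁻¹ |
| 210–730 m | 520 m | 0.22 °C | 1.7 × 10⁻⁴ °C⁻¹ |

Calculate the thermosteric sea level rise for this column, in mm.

about 68.0 mm

210 × 0.68 × 3.4×10⁻⁴ = 0.048552 m
Layer 2: 0.22 × 1.7×10⁻⁴ × 520 = 0.019448 m
Δh = 0.048552 + 0.019448 = 0.06800 m ≈ 68.0 mm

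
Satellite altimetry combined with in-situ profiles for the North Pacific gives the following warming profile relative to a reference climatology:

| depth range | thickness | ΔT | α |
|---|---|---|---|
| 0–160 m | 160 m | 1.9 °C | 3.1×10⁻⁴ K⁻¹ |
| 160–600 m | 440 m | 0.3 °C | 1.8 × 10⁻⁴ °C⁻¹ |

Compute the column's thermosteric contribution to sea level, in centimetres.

11.8 cm of thermosteric rise

Layer 1: 160 × 1.9 × 3.1×10⁻⁴ = 0.09424 m
Layer 2: 440 × 0.3 × 1.8×10⁻⁴ = 0.02376 m
Δh = 0.09424 + 0.02376 = 0.11800 m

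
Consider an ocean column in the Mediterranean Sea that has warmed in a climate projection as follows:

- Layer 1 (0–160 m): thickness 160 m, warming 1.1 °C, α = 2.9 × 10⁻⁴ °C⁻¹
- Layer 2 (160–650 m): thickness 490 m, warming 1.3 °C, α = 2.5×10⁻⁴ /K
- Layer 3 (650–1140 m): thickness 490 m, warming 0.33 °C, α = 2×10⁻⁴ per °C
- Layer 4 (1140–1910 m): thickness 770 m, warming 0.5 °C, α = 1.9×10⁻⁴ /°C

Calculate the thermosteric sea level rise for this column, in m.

2.9×10⁻⁴ × 160 × 1.1 = 0.05104 m
Layer 2: 2.5×10⁻⁴ × 1.3 × 490 = 0.15925 m
Layer 3: 490 × 2×10⁻⁴ × 0.33 = 0.03234 m
Layer 4: 770 × 0.5 × 1.9×10⁻⁴ = 0.07315 m
Δh = 0.05104 + 0.15925 + 0.03234 + 0.07315 = 0.31578 m ≈ 0.316 m

about 0.316 m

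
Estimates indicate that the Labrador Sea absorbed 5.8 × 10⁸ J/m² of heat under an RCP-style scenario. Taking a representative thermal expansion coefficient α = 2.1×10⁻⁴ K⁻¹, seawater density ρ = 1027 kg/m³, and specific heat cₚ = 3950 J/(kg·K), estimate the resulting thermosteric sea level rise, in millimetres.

30.0 mm

Δh = αQ/(ρcₚ) = 2.1×10⁻⁴ × 5.8×10⁸ / (1027 × 3950) ≈ 0.030025 m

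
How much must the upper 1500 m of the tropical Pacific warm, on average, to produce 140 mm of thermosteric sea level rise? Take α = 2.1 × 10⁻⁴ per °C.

ΔT = Δh/(αH) = 0.14 / (2.1×10⁻⁴ × 1500) ≈ 0.4444 K

0.444 K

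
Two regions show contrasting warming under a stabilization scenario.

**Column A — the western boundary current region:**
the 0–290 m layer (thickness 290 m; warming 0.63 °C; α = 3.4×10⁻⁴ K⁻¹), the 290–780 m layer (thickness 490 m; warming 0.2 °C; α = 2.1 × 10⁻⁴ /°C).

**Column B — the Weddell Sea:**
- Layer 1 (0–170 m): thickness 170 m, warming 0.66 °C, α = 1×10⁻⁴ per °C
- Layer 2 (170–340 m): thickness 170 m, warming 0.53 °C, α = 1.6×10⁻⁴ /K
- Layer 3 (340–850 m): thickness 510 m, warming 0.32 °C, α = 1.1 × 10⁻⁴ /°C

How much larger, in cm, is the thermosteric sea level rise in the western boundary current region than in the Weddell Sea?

Δh_A − Δh_B ≈ 3.91 cm

A 0.63 × 3.4×10⁻⁴ × 290 = 0.062118 m
A Layer 2: 0.2 × 490 × 2.1×10⁻⁴ = 0.02058 m
A total: 0.082698 m
B Layer 1: 1×10⁻⁴ × 170 × 0.66 = 0.01122 m
B 170–340 m: 1.6×10⁻⁴ × 170 × 0.53 = 0.014416 m
B 1.1×10⁻⁴ × 510 × 0.32 = 0.017952 m
B total: 0.043588 m
Difference: 0.082698 − 0.043588 = 0.03911 m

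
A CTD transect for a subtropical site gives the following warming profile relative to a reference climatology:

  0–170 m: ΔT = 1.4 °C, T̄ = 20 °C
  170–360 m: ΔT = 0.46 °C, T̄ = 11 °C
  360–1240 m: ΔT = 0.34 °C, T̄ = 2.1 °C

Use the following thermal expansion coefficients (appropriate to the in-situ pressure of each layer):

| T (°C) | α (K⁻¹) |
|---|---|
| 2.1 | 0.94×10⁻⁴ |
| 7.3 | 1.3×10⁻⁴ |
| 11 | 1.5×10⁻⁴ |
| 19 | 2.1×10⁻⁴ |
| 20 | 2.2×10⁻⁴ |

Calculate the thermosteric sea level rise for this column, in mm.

Layer 1 at 20 °C → α = 2.2×10⁻⁴ K⁻¹
Layer 2 at 11 °C → α = 1.5×10⁻⁴ K⁻¹
Layer 3 at 2.1 °C → α = 0.94×10⁻⁴ K⁻¹
Layer 1: 2.2×10⁻⁴ × 1.4 × 170 = 0.05236 m
Layer 2: 1.5×10⁻⁴ × 190 × 0.46 = 0.01311 m
0.34 × 880 × 0.94×10⁻⁴ = 0.0281248 m
Δh = 0.05236 + 0.01311 + 0.0281248 = 0.0935948 m

Δh ≈ 93.6 mm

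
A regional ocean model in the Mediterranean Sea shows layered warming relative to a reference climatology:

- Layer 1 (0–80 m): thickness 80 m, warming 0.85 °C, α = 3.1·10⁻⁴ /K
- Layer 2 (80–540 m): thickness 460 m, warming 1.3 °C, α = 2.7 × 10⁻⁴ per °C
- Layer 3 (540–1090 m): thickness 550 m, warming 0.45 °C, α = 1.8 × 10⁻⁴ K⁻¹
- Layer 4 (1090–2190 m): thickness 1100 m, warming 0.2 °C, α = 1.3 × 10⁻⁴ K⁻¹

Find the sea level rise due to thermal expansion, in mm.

3.1×10⁻⁴ × 80 × 0.85 = 0.02108 m
Layer 2: 2.7×10⁻⁴ × 460 × 1.3 = 0.16146 m
Layer 3: 550 × 1.8×10⁻⁴ × 0.45 = 0.04455 m
1090–2190 m: 1.3×10⁻⁴ × 0.2 × 1100 = 0.02860 m
Δh = 0.02108 + 0.16146 + 0.04455 + 0.02860 = 0.25569 m

Δh ≈ 256 mm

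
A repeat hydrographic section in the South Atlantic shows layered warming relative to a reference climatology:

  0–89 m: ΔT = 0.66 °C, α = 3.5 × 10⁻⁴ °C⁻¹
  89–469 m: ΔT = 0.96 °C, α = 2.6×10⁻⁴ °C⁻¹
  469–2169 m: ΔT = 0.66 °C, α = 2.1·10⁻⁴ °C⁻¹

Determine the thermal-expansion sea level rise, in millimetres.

Layer 1: 3.5×10⁻⁴ × 0.66 × 89 = 0.020559 m
2.6×10⁻⁴ × 0.96 × 380 = 0.094848 m
0.66 × 2.1×10⁻⁴ × 1700 = 0.23562 m
Δh = 0.020559 + 0.094848 + 0.23562 = 0.351027 m

Δh ≈ 351 mm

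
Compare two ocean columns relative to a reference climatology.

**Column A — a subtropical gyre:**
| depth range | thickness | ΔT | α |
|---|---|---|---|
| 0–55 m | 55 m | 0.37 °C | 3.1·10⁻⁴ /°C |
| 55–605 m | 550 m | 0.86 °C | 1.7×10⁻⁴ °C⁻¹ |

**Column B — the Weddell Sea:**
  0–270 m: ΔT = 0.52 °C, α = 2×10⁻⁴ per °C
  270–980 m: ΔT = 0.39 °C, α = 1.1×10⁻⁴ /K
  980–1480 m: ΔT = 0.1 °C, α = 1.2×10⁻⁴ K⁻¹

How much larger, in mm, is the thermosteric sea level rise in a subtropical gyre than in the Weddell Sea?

Δh_A − Δh_B ≈ 22 mm

A 3.1×10⁻⁴ × 55 × 0.37 = 0.0063085 m
A 55–605 m: 0.86 × 550 × 1.7×10⁻⁴ = 0.08041 m
A total: 0.0867185 m
B 0.52 × 270 × 2×10⁻⁴ = 0.02808 m
B Layer 2: 0.39 × 710 × 1.1×10⁻⁴ = 0.030459 m
B Layer 3: 500 × 1.2×10⁻⁴ × 0.1 = 0.00600 m
B total: 0.064539 m
Difference: 0.0867185 − 0.064539 = 0.0221795 m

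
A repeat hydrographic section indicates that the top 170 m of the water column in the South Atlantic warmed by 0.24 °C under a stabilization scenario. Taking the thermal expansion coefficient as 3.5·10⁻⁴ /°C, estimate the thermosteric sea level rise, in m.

Δh ≈ 0.014 m

Δh = αΔT·H = 3.5×10⁻⁴ × 0.24 × 170 = 0.01428 m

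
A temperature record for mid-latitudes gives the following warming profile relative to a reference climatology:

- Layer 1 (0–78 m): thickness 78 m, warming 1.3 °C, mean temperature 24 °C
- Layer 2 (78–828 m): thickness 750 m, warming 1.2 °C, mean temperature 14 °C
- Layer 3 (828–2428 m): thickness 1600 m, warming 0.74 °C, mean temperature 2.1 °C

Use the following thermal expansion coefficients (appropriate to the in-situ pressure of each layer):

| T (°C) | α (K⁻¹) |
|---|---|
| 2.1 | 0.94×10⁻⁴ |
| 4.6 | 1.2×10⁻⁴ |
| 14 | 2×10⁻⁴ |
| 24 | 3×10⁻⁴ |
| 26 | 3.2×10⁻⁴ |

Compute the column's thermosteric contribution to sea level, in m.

0.322 m of thermosteric rise

Layer 1 at 24 °C → α = 3×10⁻⁴ K⁻¹
Layer 2 at 14 °C → α = 2×10⁻⁴ K⁻¹
Layer 3 at 2.1 °C → α = 0.94×10⁻⁴ K⁻¹
1.3 × 3×10⁻⁴ × 78 = 0.03042 m
Layer 2: 1.2 × 750 × 2×10⁻⁴ = 0.18000 m
Layer 3: 0.94×10⁻⁴ × 0.74 × 1600 = 0.111296 m
Δh = 0.03042 + 0.18000 + 0.111296 = 0.321716 m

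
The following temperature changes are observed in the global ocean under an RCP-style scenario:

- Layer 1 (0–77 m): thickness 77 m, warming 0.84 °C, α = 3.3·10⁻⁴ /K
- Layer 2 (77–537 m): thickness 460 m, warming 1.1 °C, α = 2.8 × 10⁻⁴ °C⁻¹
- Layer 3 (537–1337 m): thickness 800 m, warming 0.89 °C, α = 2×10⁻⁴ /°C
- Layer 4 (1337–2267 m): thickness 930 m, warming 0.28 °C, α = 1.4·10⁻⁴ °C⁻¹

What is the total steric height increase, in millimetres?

0–77 m: 3.3×10⁻⁴ × 0.84 × 77 = 0.0213444 m
2.8×10⁻⁴ × 460 × 1.1 = 0.14168 m
537–1337 m: 0.89 × 800 × 2×10⁻⁴ = 0.14240 m
1337–2267 m: 1.4×10⁻⁴ × 0.28 × 930 = 0.036456 m
Δh = 0.0213444 + 0.14168 + 0.14240 + 0.036456 = 0.3418804 m

about 342 mm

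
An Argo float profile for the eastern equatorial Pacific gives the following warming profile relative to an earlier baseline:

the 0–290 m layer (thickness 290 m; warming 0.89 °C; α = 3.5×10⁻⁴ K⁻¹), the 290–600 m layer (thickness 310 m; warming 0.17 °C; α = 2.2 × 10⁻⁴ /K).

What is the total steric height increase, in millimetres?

0–290 m: 290 × 3.5×10⁻⁴ × 0.89 = 0.090335 m
290–600 m: 2.2×10⁻⁴ × 0.17 × 310 = 0.011594 m
Δh = 0.090335 + 0.011594 = 0.101929 m ≈ 102 mm

Δh = 102 mm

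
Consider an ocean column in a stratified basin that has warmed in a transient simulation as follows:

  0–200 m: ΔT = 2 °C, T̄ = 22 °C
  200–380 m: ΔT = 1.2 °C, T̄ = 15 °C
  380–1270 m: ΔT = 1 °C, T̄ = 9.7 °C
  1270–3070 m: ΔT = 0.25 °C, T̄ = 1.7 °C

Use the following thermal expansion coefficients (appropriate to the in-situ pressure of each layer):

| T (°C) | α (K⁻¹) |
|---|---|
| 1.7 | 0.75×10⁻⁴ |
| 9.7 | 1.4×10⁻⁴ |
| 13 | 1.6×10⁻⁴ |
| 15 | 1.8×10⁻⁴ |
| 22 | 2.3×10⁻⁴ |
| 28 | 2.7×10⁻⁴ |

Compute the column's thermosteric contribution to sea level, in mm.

289 mm of thermosteric rise

Layer 1 at 22 °C → α = 2.3×10⁻⁴ K⁻¹
Layer 2 at 15 °C → α = 1.8×10⁻⁴ K⁻¹
Layer 3 at 9.7 °C → α = 1.4×10⁻⁴ K⁻¹
Layer 4 at 1.7 °C → α = 0.75×10⁻⁴ K⁻¹
0–200 m: 2.3×10⁻⁴ × 2 × 200 = 0.09200 m
1.2 × 1.8×10⁻⁴ × 180 = 0.03888 m
890 × 1.4×10⁻⁴ × 1 = 0.12460 m
Layer 4: 1800 × 0.75×10⁻⁴ × 0.25 = 0.03375 m
Δh = 0.09200 + 0.03888 + 0.12460 + 0.03375 = 0.28923 m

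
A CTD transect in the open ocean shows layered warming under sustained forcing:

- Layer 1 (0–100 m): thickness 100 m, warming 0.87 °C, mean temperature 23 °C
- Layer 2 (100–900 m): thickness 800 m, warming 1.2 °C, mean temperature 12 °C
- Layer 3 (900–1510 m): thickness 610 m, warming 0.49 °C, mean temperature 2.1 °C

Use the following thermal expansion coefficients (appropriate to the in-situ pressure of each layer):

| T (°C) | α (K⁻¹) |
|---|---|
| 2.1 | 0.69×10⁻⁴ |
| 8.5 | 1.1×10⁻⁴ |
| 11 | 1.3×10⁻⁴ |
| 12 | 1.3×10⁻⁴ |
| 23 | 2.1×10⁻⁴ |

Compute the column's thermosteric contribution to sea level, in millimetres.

Layer 1 at 23 °C → α = 2.1×10⁻⁴ K⁻¹
Layer 2 at 12 °C → α = 1.3×10⁻⁴ K⁻¹
Layer 3 at 2.1 °C → α = 0.69×10⁻⁴ K⁻¹
0–100 m: 2.1×10⁻⁴ × 0.87 × 100 = 0.01827 m
Layer 2: 1.2 × 800 × 1.3×10⁻⁴ = 0.12480 m
900–1510 m: 610 × 0.69×10⁻⁴ × 0.49 = 0.0206241 m
Δh = 0.01827 + 0.12480 + 0.0206241 = 0.1636941 m

160 mm of thermosteric rise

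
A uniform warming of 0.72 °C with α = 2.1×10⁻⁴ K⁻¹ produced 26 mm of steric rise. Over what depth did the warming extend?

about 172 m

H = Δh/(αΔT) = 0.026 / (2.1×10⁻⁴ × 0.72) ≈ 172.0 m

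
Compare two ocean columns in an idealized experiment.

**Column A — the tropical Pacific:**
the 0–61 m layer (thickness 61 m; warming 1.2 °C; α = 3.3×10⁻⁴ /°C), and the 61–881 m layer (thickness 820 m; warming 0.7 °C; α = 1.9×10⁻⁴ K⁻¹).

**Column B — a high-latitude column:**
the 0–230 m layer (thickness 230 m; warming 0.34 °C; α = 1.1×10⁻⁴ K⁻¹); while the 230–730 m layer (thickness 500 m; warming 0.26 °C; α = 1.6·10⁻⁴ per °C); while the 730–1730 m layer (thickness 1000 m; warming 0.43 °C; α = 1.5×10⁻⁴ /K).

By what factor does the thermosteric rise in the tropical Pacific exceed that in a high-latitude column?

a factor of 1.42

A 1.2 × 3.3×10⁻⁴ × 61 = 0.024156 m
A 0.7 × 1.9×10⁻⁴ × 820 = 0.10906 m
A total: 0.133216 m
B 0–230 m: 1.1×10⁻⁴ × 230 × 0.34 = 0.008602 m
B 230–730 m: 0.26 × 1.6×10⁻⁴ × 500 = 0.02080 m
B Layer 3: 0.43 × 1000 × 1.5×10⁻⁴ = 0.06450 m
B total: 0.093902 m
Ratio: 0.133216 / 0.093902 ≈ 1.419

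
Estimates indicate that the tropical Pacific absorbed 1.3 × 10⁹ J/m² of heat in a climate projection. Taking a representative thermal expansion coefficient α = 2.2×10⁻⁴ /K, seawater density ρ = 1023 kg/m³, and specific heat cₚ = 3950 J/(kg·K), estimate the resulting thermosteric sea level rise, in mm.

Δh = αQ/(ρcₚ) = 2.2×10⁻⁴ × 1.3×10⁹ / (1023 × 3950) ≈ 0.070777 m

70.8 mm of thermosteric rise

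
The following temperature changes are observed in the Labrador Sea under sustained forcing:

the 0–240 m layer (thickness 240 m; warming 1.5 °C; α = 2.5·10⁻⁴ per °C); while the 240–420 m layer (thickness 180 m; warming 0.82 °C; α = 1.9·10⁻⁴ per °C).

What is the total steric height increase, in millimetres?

118 mm of thermosteric rise

0–240 m: 1.5 × 2.5×10⁻⁴ × 240 = 0.09000 m
240–420 m: 1.9×10⁻⁴ × 0.82 × 180 = 0.028044 m
Δh = 0.09000 + 0.028044 = 0.118044 m ≈ 118 mm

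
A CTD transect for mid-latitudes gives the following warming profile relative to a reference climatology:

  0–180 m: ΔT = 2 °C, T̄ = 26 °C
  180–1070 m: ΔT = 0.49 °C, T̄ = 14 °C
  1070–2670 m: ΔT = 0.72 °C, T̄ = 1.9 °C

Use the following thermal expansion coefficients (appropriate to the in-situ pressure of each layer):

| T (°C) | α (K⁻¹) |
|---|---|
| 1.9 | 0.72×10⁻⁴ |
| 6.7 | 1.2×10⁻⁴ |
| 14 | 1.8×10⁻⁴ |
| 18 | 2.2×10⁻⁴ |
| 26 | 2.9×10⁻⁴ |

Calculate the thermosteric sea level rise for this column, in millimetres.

Δh ≈ 266 mm

Layer 1 at 26 °C → α = 2.9×10⁻⁴ K⁻¹
Layer 2 at 14 °C → α = 1.8×10⁻⁴ K⁻¹
Layer 3 at 1.9 °C → α = 0.72×10⁻⁴ K⁻¹
0–180 m: 180 × 2.9×10⁻⁴ × 2 = 0.10440 m
Layer 2: 0.49 × 1.8×10⁻⁴ × 890 = 0.078498 m
1070–2670 m: 0.72 × 1600 × 0.72×10⁻⁴ = 0.082944 m
Δh = 0.10440 + 0.078498 + 0.082944 = 0.265842 m ≈ 266 mm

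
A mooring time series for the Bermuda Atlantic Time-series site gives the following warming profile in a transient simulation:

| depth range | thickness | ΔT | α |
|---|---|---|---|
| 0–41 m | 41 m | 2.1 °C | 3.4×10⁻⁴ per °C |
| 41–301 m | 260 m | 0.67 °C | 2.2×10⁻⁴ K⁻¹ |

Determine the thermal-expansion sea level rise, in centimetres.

0–41 m: 3.4×10⁻⁴ × 41 × 2.1 = 0.029274 m
Layer 2: 0.67 × 260 × 2.2×10⁻⁴ = 0.038324 m
Δh = 0.029274 + 0.038324 = 0.067598 m

Δh ≈ 6.76 cm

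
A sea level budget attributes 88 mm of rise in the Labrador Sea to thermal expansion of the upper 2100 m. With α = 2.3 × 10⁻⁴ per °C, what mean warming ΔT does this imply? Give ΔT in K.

ΔT = Δh/(αH) = 0.088 / (2.3×10⁻⁴ × 2100) ≈ 0.1822 K

0.18 K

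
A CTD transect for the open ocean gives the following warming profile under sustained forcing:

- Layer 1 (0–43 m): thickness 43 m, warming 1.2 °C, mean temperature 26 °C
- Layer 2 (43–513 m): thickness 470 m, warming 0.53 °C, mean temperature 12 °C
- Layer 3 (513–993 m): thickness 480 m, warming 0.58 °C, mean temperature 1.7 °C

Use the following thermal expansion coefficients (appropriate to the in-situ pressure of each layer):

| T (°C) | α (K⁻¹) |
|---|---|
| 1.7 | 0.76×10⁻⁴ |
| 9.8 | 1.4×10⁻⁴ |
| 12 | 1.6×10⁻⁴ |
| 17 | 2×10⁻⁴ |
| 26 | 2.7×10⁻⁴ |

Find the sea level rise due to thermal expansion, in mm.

Δh ≈ 74.9 mm

Layer 1 at 26 °C → α = 2.7×10⁻⁴ K⁻¹
Layer 2 at 12 °C → α = 1.6×10⁻⁴ K⁻¹
Layer 3 at 1.7 °C → α = 0.76×10⁻⁴ K⁻¹
Layer 1: 43 × 2.7×10⁻⁴ × 1.2 = 0.013932 m
470 × 1.6×10⁻⁴ × 0.53 = 0.039856 m
Layer 3: 0.76×10⁻⁴ × 480 × 0.58 = 0.0211584 m
Δh = 0.013932 + 0.039856 + 0.0211584 = 0.0749464 m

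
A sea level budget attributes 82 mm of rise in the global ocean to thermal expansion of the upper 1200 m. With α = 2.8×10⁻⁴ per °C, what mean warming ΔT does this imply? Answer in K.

ΔT = Δh/(αH) = 0.082 / (2.8×10⁻⁴ × 1200) ≈ 0.2440 K

about 0.244 K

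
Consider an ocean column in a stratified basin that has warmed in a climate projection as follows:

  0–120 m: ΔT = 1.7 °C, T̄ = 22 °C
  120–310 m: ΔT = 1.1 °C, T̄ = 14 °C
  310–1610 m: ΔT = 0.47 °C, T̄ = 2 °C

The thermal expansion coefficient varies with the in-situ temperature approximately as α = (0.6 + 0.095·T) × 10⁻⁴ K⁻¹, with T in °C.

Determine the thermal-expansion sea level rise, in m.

Layer 1: α = (0.6 + 0.095×22)×10⁻⁴ = 2.69×10⁻⁴ K⁻¹
Layer 2: α = (0.6 + 0.095×14)×10⁻⁴ = 1.93×10⁻⁴ K⁻¹
Layer 3: α = (0.6 + 0.095×2)×10⁻⁴ = 0.79×10⁻⁴ K⁻¹
0–120 m: 2.69×10⁻⁴ × 1.7 × 120 = 0.054876 m
Layer 2: 1.93×10⁻⁴ × 1.1 × 190 = 0.040337 m
310–1610 m: 1300 × 0.79×10⁻⁴ × 0.47 = 0.048269 m
Δh = 0.054876 + 0.040337 + 0.048269 = 0.143482 m

0.14 m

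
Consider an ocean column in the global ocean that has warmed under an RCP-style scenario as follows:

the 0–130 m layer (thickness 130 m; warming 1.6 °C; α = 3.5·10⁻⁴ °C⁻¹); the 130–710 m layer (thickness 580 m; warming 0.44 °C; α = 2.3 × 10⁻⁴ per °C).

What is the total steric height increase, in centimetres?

Δh = 13.1 cm

130 × 3.5×10⁻⁴ × 1.6 = 0.07280 m
580 × 0.44 × 2.3×10⁻⁴ = 0.058696 m
Δh = 0.07280 + 0.058696 = 0.131496 m ≈ 13.1 cm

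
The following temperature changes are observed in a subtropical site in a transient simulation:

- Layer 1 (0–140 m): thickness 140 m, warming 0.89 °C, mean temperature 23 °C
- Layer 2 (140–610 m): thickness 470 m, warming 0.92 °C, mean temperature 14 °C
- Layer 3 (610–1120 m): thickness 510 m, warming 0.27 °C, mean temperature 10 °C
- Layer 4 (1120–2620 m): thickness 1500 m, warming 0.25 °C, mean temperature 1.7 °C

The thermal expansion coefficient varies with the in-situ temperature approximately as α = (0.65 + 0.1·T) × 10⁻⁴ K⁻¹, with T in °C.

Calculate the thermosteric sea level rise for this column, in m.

Layer 1: α = (0.65 + 0.1×23)×10⁻⁴ = 2.95×10⁻⁴ K⁻¹
Layer 2: α = (0.65 + 0.1×14)×10⁻⁴ = 2.05×10⁻⁴ K⁻¹
Layer 3: α = (0.65 + 0.1×10)×10⁻⁴ = 1.65×10⁻⁴ K⁻¹
Layer 4: α = (0.65 + 0.1×1.7)×10⁻⁴ = 0.82×10⁻⁴ K⁻¹
0–140 m: 140 × 0.89 × 2.95×10⁻⁴ = 0.036757 m
140–610 m: 0.92 × 470 × 2.05×10⁻⁴ = 0.088642 m
0.27 × 510 × 1.65×10⁻⁴ = 0.0227205 m
1120–2620 m: 0.25 × 0.82×10⁻⁴ × 1500 = 0.03075 m
Δh = 0.036757 + 0.088642 + 0.0227205 + 0.03075 = 0.1788695 m ≈ 0.179 m

0.179 m of thermosteric rise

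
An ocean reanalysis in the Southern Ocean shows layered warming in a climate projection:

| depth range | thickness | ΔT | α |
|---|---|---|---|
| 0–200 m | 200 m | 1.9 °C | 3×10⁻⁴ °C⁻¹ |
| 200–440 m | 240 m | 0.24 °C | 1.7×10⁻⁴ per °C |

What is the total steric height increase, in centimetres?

0–200 m: 200 × 1.9 × 3×10⁻⁴ = 0.11400 m
200–440 m: 240 × 1.7×10⁻⁴ × 0.24 = 0.009792 m
Δh = 0.11400 + 0.009792 = 0.123792 m ≈ 12 cm

Δh = 12 cm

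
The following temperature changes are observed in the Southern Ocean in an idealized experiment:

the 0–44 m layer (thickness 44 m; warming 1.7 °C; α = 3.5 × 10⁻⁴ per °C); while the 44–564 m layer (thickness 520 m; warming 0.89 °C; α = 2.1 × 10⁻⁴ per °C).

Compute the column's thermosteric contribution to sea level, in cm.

12 cm of thermosteric rise

0–44 m: 44 × 1.7 × 3.5×10⁻⁴ = 0.02618 m
520 × 2.1×10⁻⁴ × 0.89 = 0.097188 m
Δh = 0.02618 + 0.097188 = 0.123368 m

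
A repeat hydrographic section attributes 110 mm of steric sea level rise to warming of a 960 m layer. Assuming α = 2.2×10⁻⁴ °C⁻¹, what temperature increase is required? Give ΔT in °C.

0.521 °C

ΔT = Δh/(αH) = 0.11 / (2.2×10⁻⁴ × 960) ≈ 0.5208 °C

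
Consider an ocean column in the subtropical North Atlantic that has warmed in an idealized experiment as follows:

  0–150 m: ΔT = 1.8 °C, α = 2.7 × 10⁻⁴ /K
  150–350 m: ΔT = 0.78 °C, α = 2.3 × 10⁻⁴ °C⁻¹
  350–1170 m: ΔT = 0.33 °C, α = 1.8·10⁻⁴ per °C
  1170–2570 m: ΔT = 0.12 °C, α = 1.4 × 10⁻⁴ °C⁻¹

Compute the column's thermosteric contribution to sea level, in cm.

18 cm

0–150 m: 150 × 2.7×10⁻⁴ × 1.8 = 0.07290 m
Layer 2: 0.78 × 2.3×10⁻⁴ × 200 = 0.03588 m
350–1170 m: 1.8×10⁻⁴ × 0.33 × 820 = 0.048708 m
Layer 4: 1.4×10⁻⁴ × 1400 × 0.12 = 0.02352 m
Δh = 0.07290 + 0.03588 + 0.048708 + 0.02352 = 0.181008 m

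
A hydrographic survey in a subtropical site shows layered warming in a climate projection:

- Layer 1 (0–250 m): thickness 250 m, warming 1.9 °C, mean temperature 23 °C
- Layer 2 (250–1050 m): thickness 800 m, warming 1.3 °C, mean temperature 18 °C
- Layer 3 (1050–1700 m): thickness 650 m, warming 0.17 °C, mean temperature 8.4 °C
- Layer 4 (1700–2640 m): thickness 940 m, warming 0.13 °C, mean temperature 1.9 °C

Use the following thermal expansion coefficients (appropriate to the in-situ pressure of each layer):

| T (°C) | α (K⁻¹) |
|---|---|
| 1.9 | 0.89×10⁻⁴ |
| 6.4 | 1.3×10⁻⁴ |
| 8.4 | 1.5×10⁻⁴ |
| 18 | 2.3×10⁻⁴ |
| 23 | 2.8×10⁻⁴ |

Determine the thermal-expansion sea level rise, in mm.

400 mm of thermosteric rise

Layer 1 at 23 °C → α = 2.8×10⁻⁴ K⁻¹
Layer 2 at 18 °C → α = 2.3×10⁻⁴ K⁻¹
Layer 3 at 8.4 °C → α = 1.5×10⁻⁴ K⁻¹
Layer 4 at 1.9 °C → α = 0.89×10⁻⁴ K⁻¹
1.9 × 2.8×10⁻⁴ × 250 = 0.13300 m
250–1050 m: 800 × 1.3 × 2.3×10⁻⁴ = 0.23920 m
650 × 0.17 × 1.5×10⁻⁴ = 0.016575 m
Layer 4: 940 × 0.13 × 0.89×10⁻⁴ = 0.0108758 m
Δh = 0.13300 + 0.23920 + 0.016575 + 0.0108758 = 0.3996508 m ≈ 400 mm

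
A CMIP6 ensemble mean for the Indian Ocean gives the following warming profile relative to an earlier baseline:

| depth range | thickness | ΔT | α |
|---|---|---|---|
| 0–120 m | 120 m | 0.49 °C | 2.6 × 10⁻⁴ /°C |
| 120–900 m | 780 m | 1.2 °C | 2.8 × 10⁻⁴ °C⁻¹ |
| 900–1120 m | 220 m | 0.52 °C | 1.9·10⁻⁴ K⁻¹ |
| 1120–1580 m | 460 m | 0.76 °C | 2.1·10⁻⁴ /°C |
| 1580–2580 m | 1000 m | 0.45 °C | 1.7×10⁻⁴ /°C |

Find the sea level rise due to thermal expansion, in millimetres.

Δh = 449 mm

Layer 1: 120 × 2.6×10⁻⁴ × 0.49 = 0.015288 m
120–900 m: 780 × 2.8×10⁻⁴ × 1.2 = 0.26208 m
900–1120 m: 220 × 0.52 × 1.9×10⁻⁴ = 0.021736 m
460 × 2.1×10⁻⁴ × 0.76 = 0.073416 m
Layer 5: 1000 × 0.45 × 1.7×10⁻⁴ = 0.07650 m
Δh = 0.015288 + 0.26208 + 0.021736 + 0.073416 + 0.07650 = 0.44902 m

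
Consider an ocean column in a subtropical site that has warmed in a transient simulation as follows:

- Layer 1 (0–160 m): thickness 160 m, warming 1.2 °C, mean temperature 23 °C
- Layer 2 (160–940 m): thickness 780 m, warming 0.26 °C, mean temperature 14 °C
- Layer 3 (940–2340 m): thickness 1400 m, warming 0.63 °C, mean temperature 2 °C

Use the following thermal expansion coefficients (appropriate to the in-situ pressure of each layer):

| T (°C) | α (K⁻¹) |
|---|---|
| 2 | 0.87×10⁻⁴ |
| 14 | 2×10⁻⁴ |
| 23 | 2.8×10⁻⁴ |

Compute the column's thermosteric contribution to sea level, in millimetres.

171 mm of thermosteric rise

Layer 1 at 23 °C → α = 2.8×10⁻⁴ K⁻¹
Layer 2 at 14 °C → α = 2×10⁻⁴ K⁻¹
Layer 3 at 2 °C → α = 0.87×10⁻⁴ K⁻¹
2.8×10⁻⁴ × 160 × 1.2 = 0.05376 m
0.26 × 780 × 2×10⁻⁴ = 0.04056 m
Layer 3: 1400 × 0.87×10⁻⁴ × 0.63 = 0.076734 m
Δh = 0.05376 + 0.04056 + 0.076734 = 0.171054 m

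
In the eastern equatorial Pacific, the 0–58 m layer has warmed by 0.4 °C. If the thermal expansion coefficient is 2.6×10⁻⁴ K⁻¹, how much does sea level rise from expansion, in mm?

Δh = αΔT·H = 2.6×10⁻⁴ × 0.4 × 58 = 0.006032 m

6.03 mm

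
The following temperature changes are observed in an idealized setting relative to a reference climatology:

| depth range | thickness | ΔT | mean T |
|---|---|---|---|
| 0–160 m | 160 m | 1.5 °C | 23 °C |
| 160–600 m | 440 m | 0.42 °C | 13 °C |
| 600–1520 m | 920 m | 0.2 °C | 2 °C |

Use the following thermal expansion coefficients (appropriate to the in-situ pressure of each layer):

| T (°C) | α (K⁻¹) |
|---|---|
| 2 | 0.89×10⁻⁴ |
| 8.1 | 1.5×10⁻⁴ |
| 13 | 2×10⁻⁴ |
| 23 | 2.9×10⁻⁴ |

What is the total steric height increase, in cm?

12.3 cm

Layer 1 at 23 °C → α = 2.9×10⁻⁴ K⁻¹
Layer 2 at 13 °C → α = 2×10⁻⁴ K⁻¹
Layer 3 at 2 °C → α = 0.89×10⁻⁴ K⁻¹
1.5 × 2.9×10⁻⁴ × 160 = 0.06960 m
Layer 2: 440 × 2×10⁻⁴ × 0.42 = 0.03696 m
920 × 0.89×10⁻⁴ × 0.2 = 0.016376 m
Δh = 0.06960 + 0.03696 + 0.016376 = 0.122936 m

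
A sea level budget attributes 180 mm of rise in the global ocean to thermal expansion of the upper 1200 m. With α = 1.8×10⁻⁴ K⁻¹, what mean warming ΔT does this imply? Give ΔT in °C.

ΔT = Δh/(αH) = 0.18 / (1.8×10⁻⁴ × 1200) ≈ 0.8333 °C

ΔT ≈ 0.83 °C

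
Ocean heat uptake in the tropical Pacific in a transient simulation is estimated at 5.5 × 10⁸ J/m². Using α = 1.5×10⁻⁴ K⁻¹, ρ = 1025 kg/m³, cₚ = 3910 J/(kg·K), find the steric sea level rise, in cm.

Δh = 2.06 cm

Δh = αQ/(ρcₚ) = 1.5×10⁻⁴ × 5.5×10⁸ / (1025 × 3910) ≈ 0.020585 m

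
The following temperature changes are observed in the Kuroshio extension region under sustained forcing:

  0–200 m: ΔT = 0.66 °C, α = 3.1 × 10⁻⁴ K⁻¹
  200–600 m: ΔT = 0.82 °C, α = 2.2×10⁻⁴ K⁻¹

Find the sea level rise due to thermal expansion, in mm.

Δh ≈ 113 mm

0–200 m: 3.1×10⁻⁴ × 0.66 × 200 = 0.04092 m
200–600 m: 400 × 2.2×10⁻⁴ × 0.82 = 0.07216 m
Δh = 0.04092 + 0.07216 = 0.11308 m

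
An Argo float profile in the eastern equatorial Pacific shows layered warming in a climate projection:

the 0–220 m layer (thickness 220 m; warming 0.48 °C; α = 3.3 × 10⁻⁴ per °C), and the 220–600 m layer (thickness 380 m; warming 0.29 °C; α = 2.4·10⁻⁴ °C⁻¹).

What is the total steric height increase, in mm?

61.3 mm

0.48 × 220 × 3.3×10⁻⁴ = 0.034848 m
380 × 2.4×10⁻⁴ × 0.29 = 0.026448 m
Δh = 0.034848 + 0.026448 = 0.061296 m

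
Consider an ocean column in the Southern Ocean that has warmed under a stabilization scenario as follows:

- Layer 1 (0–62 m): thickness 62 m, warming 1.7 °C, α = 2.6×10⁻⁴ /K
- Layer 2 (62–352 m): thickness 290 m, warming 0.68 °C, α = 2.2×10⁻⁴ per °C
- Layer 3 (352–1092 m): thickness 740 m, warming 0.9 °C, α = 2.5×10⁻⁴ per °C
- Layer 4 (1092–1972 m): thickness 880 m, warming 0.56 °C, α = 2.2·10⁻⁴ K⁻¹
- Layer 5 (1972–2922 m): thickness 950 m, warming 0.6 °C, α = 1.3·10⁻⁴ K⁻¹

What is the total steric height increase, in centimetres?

42.0 cm of thermosteric rise

Layer 1: 62 × 2.6×10⁻⁴ × 1.7 = 0.027404 m
Layer 2: 0.68 × 290 × 2.2×10⁻⁴ = 0.043384 m
352–1092 m: 0.9 × 740 × 2.5×10⁻⁴ = 0.16650 m
Layer 4: 2.2×10⁻⁴ × 880 × 0.56 = 0.108416 m
1972–2922 m: 950 × 1.3×10⁻⁴ × 0.6 = 0.07410 m
Δh = 0.027404 + 0.043384 + 0.16650 + 0.108416 + 0.07410 = 0.419804 m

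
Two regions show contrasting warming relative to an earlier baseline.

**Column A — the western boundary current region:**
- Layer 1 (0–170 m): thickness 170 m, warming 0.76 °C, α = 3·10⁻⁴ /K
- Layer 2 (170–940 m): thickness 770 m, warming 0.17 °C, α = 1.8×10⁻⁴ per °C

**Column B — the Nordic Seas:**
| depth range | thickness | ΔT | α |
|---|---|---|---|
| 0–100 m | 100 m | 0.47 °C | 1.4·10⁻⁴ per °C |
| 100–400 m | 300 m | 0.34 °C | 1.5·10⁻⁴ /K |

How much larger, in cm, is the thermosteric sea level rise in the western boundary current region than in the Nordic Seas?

A 0.76 × 170 × 3×10⁻⁴ = 0.03876 m
A 770 × 0.17 × 1.8×10⁻⁴ = 0.023562 m
A total: 0.062322 m
B 0–100 m: 0.47 × 1.4×10⁻⁴ × 100 = 0.00658 m
B 100–400 m: 1.5×10⁻⁴ × 300 × 0.34 = 0.01530 m
B total: 0.02188 m
Difference: 0.062322 − 0.02188 = 0.040442 m

4.04 cm larger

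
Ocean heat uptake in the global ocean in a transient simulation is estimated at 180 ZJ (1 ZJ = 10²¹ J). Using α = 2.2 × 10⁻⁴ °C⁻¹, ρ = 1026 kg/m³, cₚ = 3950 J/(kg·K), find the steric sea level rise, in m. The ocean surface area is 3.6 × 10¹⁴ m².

Δh ≈ 0.0271 m

Per unit area: Q = 180×10²¹ / (3.6×10¹⁴) = 5×10⁸ J/m²
Δh = αQ/(ρcₚ) = 2.2×10⁻⁴ × 5×10⁸ / (1026 × 3950) ≈ 0.027142 m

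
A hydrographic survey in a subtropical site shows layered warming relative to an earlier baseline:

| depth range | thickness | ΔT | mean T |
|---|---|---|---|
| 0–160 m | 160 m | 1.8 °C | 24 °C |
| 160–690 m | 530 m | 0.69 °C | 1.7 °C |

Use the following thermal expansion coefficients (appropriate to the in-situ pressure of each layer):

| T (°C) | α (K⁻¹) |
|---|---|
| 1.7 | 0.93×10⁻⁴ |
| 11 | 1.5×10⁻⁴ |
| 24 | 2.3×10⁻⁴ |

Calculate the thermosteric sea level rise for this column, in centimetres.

Layer 1 at 24 °C → α = 2.3×10⁻⁴ K⁻¹
Layer 2 at 1.7 °C → α = 0.93×10⁻⁴ K⁻¹
1.8 × 2.3×10⁻⁴ × 160 = 0.06624 m
Layer 2: 530 × 0.93×10⁻⁴ × 0.69 = 0.0340101 m
Δh = 0.06624 + 0.0340101 = 0.1002501 m

Δh ≈ 10 cm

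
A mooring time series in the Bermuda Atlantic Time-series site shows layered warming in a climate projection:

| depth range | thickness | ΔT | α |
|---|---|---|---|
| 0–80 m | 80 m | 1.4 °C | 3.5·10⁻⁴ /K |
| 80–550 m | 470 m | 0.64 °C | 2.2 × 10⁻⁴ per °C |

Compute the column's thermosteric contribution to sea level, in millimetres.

Layer 1: 3.5×10⁻⁴ × 1.4 × 80 = 0.03920 m
0.64 × 2.2×10⁻⁴ × 470 = 0.066176 m
Δh = 0.03920 + 0.066176 = 0.105376 m

105 mm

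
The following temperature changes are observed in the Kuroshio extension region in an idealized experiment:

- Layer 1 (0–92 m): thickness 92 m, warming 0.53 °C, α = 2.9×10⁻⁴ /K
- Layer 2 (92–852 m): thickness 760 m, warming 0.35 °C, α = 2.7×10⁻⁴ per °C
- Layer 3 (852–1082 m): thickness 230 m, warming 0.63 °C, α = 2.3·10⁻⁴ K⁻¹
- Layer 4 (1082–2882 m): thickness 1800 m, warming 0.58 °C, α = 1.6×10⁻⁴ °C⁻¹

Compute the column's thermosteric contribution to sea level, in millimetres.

Δh ≈ 286 mm

Layer 1: 92 × 2.9×10⁻⁴ × 0.53 = 0.0141404 m
Layer 2: 760 × 0.35 × 2.7×10⁻⁴ = 0.07182 m
Layer 3: 0.63 × 2.3×10⁻⁴ × 230 = 0.033327 m
1082–2882 m: 1800 × 1.6×10⁻⁴ × 0.58 = 0.16704 m
Δh = 0.0141404 + 0.07182 + 0.033327 + 0.16704 = 0.2863274 m ≈ 286 mm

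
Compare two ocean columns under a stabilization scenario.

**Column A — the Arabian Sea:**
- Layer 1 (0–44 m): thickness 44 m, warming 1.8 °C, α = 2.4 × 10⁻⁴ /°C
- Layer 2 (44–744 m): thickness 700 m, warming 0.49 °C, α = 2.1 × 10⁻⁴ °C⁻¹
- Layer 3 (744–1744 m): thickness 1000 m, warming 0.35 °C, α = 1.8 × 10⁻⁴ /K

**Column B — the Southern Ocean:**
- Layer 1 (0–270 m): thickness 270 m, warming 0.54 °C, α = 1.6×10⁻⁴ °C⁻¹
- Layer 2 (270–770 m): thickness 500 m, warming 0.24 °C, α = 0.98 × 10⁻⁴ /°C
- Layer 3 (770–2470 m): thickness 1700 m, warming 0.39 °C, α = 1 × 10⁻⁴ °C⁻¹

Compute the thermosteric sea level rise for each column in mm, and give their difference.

A 2.4×10⁻⁴ × 1.8 × 44 = 0.019008 m
A 2.1×10⁻⁴ × 700 × 0.49 = 0.07203 m
A Layer 3: 1.8×10⁻⁴ × 1000 × 0.35 = 0.06300 m
A total: 0.154038 m
B Layer 1: 1.6×10⁻⁴ × 0.54 × 270 = 0.023328 m
B 0.98×10⁻⁴ × 500 × 0.24 = 0.01176 m
B 0.39 × 1700 × 1×10⁻⁴ = 0.06630 m
B total: 0.101388 m
Difference: 0.154038 − 0.101388 = 0.05265 m

Δh_A ≈ 150 mm, Δh_B ≈ 100 mm; difference ≈ 53 mm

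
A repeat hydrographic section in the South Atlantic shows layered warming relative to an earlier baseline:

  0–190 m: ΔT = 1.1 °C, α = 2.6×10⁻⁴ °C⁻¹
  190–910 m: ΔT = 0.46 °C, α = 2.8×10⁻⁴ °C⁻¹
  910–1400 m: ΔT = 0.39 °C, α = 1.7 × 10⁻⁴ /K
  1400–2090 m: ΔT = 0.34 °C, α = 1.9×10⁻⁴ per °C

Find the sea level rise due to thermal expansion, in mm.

0–190 m: 1.1 × 190 × 2.6×10⁻⁴ = 0.05434 m
2.8×10⁻⁴ × 0.46 × 720 = 0.092736 m
Layer 3: 490 × 1.7×10⁻⁴ × 0.39 = 0.032487 m
1400–2090 m: 1.9×10⁻⁴ × 690 × 0.34 = 0.044574 m
Δh = 0.05434 + 0.092736 + 0.032487 + 0.044574 = 0.224137 m

Δh = 220 mm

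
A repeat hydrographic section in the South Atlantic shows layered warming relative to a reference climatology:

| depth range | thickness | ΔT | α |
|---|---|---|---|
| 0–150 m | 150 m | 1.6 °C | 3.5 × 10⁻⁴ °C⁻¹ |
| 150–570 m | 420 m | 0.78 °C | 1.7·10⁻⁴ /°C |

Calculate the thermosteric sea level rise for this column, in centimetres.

about 14.0 cm

Layer 1: 150 × 3.5×10⁻⁴ × 1.6 = 0.08400 m
150–570 m: 1.7×10⁻⁴ × 0.78 × 420 = 0.055692 m
Δh = 0.08400 + 0.055692 = 0.139692 m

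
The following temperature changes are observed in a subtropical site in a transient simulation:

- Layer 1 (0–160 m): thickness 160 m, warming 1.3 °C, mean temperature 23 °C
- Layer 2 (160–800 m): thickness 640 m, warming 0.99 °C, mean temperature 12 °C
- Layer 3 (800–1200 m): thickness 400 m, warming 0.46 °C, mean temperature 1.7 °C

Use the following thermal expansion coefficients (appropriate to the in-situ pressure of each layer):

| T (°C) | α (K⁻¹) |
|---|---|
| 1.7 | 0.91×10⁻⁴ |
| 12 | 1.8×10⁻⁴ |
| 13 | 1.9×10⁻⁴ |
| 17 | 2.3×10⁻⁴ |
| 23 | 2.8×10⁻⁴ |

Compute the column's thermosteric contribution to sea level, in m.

Layer 1 at 23 °C → α = 2.8×10⁻⁴ K⁻¹
Layer 2 at 12 °C → α = 1.8×10⁻⁴ K⁻¹
Layer 3 at 1.7 °C → α = 0.91×10⁻⁴ K⁻¹
2.8×10⁻⁴ × 1.3 × 160 = 0.05824 m
160–800 m: 640 × 1.8×10⁻⁴ × 0.99 = 0.114048 m
800–1200 m: 0.46 × 0.91×10⁻⁴ × 400 = 0.016744 m
Δh = 0.05824 + 0.114048 + 0.016744 = 0.189032 m

0.19 m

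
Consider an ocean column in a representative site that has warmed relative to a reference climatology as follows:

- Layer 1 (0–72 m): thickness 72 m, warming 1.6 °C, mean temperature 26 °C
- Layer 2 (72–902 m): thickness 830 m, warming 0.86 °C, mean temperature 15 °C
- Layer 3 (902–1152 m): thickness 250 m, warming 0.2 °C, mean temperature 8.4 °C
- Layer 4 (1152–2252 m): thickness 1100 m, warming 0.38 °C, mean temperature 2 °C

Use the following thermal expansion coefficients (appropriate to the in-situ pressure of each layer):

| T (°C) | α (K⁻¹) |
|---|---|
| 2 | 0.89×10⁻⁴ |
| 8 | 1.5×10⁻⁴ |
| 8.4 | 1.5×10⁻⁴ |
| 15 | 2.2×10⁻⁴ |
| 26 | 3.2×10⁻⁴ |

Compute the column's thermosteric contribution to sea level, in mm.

Layer 1 at 26 °C → α = 3.2×10⁻⁴ K⁻¹
Layer 2 at 15 °C → α = 2.2×10⁻⁴ K⁻¹
Layer 3 at 8.4 °C → α = 1.5×10⁻⁴ K⁻¹
Layer 4 at 2 °C → α = 0.89×10⁻⁴ K⁻¹
0–72 m: 3.2×10⁻⁴ × 1.6 × 72 = 0.036864 m
830 × 2.2×10⁻⁴ × 0.86 = 0.157036 m
902–1152 m: 250 × 1.5×10⁻⁴ × 0.2 = 0.00750 m
1152–2252 m: 1100 × 0.89×10⁻⁴ × 0.38 = 0.037202 m
Δh = 0.036864 + 0.157036 + 0.00750 + 0.037202 = 0.238602 m ≈ 240 mm

Δh = 240 mm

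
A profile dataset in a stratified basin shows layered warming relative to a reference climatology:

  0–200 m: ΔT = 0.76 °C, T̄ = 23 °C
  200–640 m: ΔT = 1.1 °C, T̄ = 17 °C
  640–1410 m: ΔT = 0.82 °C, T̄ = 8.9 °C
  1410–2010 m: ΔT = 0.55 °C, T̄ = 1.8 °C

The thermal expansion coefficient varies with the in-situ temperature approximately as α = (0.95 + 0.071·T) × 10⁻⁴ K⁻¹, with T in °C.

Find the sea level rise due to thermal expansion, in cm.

about 27.9 cm

Layer 1: α = (0.95 + 0.071×23)×10⁻⁴ = 2.583×10⁻⁴ K⁻¹
Layer 2: α = (0.95 + 0.071×17)×10⁻⁴ = 2.157×10⁻⁴ K⁻¹
Layer 3: α = (0.95 + 0.071×8.9)×10⁻⁴ = 1.5819×10⁻⁴ K⁻¹
Layer 4: α = (0.95 + 0.071×1.8)×10⁻⁴ = 1.0778×10⁻⁴ K⁻¹
Layer 1: 2.583×10⁻⁴ × 0.76 × 200 = 0.0392616 m
1.1 × 440 × 2.157×10⁻⁴ = 0.1043988 m
1.5819×10⁻⁴ × 770 × 0.82 = 0.099881166 m
0.55 × 600 × 1.0778×10⁻⁴ = 0.0355674 m
Δh = 0.0392616 + 0.1043988 + 0.099881166 + 0.0355674 = 0.279108966 m ≈ 27.9 cm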